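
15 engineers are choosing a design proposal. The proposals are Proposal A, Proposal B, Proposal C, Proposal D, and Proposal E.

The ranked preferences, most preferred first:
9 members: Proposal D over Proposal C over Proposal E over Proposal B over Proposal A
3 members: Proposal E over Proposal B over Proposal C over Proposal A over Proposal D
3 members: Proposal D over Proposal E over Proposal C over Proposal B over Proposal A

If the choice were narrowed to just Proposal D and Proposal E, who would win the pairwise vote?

Proposal D is ranked above Proposal E on 12 ballots; Proposal E above Proposal D on 3.

Proposal D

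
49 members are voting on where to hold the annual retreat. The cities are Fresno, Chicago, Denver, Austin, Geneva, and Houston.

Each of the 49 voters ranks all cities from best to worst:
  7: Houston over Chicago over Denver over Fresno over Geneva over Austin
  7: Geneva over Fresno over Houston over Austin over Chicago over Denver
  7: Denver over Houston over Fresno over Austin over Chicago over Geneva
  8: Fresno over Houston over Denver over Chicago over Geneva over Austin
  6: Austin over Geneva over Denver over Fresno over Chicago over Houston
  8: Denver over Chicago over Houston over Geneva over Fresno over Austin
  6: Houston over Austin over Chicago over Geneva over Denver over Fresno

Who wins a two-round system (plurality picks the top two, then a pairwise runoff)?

Round 1 first-place votes: Fresno 8, Chicago 0, Denver 15, Austin 6, Geneva 7, Houston 13. Denver and Houston advance.
Runoff: Denver is ranked above Houston on 21 ballots, Houston above Denver on 28.

Houston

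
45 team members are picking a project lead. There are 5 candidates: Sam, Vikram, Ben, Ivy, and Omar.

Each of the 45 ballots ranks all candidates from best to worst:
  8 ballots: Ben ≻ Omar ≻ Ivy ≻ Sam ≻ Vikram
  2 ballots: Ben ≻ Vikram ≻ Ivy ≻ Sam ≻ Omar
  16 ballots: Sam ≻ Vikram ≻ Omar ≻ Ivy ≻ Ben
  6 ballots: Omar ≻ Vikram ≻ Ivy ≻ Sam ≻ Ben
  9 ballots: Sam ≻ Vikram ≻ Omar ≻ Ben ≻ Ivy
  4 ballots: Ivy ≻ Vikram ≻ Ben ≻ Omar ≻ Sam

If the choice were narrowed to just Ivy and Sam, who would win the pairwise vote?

Sam

Ivy is ranked above Sam on 20 ballots; Sam above Ivy on 25.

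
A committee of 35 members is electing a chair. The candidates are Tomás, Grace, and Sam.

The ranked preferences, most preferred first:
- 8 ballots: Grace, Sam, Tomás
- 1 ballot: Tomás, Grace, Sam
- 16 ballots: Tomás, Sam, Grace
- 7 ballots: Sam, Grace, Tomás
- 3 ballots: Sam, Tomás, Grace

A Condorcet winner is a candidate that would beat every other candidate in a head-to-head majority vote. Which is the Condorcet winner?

Sam vs Tomás: 18–17
Sam vs Grace: 26–9
Sam beats every other candidate.

Sam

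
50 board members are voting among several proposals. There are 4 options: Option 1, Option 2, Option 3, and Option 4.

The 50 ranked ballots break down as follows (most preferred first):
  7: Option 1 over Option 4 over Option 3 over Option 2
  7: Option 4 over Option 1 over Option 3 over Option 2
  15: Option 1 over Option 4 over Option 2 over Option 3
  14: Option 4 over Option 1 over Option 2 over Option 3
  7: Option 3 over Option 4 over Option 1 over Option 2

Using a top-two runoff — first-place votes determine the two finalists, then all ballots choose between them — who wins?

Option 4

Round 1 first-place votes: Option 1 22, Option 2 0, Option 3 7, Option 4 21. Option 1 and Option 4 advance.
Runoff: Option 1 is ranked above Option 4 on 22 ballots, Option 4 above Option 1 on 28.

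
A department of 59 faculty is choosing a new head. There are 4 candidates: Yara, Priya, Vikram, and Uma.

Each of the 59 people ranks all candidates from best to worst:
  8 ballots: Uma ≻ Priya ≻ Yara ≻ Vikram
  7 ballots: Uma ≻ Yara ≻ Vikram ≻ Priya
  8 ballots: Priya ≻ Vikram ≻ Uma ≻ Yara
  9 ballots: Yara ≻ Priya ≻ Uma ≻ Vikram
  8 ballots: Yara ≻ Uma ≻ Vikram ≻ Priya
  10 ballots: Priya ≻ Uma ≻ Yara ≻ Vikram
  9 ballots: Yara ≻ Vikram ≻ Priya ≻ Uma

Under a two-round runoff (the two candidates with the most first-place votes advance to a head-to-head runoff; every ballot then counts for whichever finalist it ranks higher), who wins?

Yara

Round 1 first-place votes: Yara 26, Priya 18, Vikram 0, Uma 15. Yara and Priya advance.
Runoff: Yara is ranked above Priya on 33 ballots, Priya above Yara on 26.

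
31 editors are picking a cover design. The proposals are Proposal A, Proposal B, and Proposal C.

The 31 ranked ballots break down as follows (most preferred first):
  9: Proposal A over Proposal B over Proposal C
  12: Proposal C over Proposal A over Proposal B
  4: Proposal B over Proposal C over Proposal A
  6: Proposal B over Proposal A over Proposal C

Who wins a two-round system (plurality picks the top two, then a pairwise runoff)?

Proposal B

Round 1 first-place votes: Proposal A 9, Proposal B 10, Proposal C 12. Proposal C and Proposal B advance.
Runoff: Proposal C is ranked above Proposal B on 12 ballots, Proposal B above Proposal C on 19.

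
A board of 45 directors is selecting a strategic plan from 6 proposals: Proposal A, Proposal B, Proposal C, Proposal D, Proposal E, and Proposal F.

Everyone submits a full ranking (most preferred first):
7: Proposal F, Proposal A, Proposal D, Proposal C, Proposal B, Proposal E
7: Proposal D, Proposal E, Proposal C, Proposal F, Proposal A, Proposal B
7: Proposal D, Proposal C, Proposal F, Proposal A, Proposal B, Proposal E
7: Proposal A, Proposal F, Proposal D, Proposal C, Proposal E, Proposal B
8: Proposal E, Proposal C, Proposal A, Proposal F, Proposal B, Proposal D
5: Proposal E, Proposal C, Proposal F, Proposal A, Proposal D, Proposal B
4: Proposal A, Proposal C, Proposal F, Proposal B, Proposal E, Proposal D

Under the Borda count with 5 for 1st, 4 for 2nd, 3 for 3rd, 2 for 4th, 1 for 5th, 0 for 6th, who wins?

Proposal C

Proposal A: 7×4 + 7×1 + 7×2 + 7×5 + 8×3 + 5×2 + 4×5 = 138
Proposal B: 7×1 + 7×0 + 7×1 + 7×0 + 8×1 + 5×0 + 4×2 = 30
Proposal C: 7×2 + 7×3 + 7×4 + 7×2 + 8×4 + 5×4 + 4×4 = 145
Proposal D: 7×3 + 7×5 + 7×5 + 7×3 + 8×0 + 5×1 + 4×0 = 117
Proposal E: 7×0 + 7×4 + 7×0 + 7×1 + 8×5 + 5×5 + 4×1 = 104
Proposal F: 7×5 + 7×2 + 7×3 + 7×4 + 8×2 + 5×3 + 4×3 = 141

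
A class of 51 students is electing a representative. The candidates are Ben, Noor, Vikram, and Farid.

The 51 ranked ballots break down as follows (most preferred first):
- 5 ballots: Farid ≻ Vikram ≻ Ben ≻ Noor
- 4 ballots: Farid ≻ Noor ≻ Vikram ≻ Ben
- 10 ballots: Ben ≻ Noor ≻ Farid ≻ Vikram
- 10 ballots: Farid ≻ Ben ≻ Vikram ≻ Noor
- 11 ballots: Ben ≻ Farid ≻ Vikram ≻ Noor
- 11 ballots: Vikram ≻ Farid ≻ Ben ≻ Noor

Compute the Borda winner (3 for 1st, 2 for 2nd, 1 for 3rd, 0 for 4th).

Farid

Ben: 5×1 + 4×0 + 10×3 + 10×2 + 11×3 + 11×1 = 99
Noor: 5×0 + 4×2 + 10×2 + 10×0 + 11×0 + 11×0 = 28
Vikram: 5×2 + 4×1 + 10×0 + 10×1 + 11×1 + 11×3 = 68
Farid: 5×3 + 4×3 + 10×1 + 10×3 + 11×2 + 11×2 = 111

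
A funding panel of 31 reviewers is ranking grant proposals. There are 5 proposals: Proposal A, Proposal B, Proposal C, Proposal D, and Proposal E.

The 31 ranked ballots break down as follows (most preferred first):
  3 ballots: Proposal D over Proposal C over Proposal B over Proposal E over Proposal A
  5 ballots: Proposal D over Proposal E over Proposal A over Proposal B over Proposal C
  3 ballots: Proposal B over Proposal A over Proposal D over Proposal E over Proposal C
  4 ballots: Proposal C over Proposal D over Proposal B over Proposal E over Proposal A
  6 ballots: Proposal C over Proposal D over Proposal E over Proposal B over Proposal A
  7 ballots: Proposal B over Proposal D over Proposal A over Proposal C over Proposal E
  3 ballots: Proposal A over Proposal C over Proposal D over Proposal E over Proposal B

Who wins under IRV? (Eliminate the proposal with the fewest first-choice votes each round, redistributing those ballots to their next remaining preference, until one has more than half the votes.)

Round 1: Proposal A 3, Proposal B 10, Proposal C 10, Proposal D 8, Proposal E 0. Proposal E eliminated.
Round 2: Proposal A 3, Proposal B 10, Proposal C 10, Proposal D 8. Proposal A eliminated.
Round 3: Proposal B 10, Proposal C 13, Proposal D 8. Proposal D eliminated.
Round 4: Proposal B 15, Proposal C 16. Proposal C has a majority (≥16).

Proposal C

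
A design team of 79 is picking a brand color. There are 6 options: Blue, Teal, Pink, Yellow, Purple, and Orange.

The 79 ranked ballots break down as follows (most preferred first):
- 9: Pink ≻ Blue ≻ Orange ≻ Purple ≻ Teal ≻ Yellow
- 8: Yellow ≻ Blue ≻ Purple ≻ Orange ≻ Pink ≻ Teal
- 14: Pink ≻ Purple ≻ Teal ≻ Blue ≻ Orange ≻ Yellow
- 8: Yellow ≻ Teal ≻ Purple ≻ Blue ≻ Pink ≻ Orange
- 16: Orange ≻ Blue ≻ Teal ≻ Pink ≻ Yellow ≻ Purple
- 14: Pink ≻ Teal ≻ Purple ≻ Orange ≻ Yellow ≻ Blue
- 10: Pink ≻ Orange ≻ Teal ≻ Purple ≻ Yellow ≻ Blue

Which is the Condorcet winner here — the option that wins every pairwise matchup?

Pink

Pink vs Blue: 47–32
Pink vs Teal: 55–24
Pink vs Yellow: 63–16
Pink vs Purple: 63–16
Pink vs Orange: 55–24
Pink beats every other option.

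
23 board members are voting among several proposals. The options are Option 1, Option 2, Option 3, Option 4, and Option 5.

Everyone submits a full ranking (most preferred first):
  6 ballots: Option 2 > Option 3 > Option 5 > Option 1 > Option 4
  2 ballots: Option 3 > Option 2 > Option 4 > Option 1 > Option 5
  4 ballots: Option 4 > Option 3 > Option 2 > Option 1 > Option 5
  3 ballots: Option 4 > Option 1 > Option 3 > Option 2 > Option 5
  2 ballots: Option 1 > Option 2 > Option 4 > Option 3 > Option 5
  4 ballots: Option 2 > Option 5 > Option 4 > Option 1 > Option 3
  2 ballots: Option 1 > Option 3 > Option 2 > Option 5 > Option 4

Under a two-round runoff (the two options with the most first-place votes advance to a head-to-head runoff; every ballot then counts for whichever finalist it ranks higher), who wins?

Option 2

Round 1 first-place votes: Option 1 4, Option 2 10, Option 3 2, Option 4 7, Option 5 0. Option 2 and Option 4 advance.
Runoff: Option 2 is ranked above Option 4 on 16 ballots, Option 4 above Option 2 on 7.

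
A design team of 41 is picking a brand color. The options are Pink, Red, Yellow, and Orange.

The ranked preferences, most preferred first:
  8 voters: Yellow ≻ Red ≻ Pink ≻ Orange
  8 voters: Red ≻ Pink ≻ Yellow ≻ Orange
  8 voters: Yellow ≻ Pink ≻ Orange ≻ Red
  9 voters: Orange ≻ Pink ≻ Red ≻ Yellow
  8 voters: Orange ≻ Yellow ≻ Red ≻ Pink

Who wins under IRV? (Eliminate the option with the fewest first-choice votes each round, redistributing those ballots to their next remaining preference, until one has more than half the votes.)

Round 1: Pink 0, Red 8, Yellow 16, Orange 17. Pink eliminated.
Round 2: Red 8, Yellow 16, Orange 17. Red eliminated.
Round 3: Yellow 24, Orange 17. Yellow has a majority (≥21).

Yellow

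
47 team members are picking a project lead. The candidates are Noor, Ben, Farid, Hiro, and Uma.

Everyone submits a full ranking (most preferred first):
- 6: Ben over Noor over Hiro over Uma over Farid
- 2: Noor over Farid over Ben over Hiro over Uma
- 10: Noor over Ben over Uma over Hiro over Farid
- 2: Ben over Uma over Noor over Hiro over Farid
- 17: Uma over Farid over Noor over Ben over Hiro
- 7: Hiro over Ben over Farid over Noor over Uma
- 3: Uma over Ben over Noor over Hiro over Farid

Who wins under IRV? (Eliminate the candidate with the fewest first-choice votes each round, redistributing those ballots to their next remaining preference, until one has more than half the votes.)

Round 1: Noor 12, Ben 8, Farid 0, Hiro 7, Uma 20. Farid eliminated.
Round 2: Noor 12, Ben 8, Hiro 7, Uma 20. Hiro eliminated.
Round 3: Noor 12, Ben 15, Uma 20. Noor eliminated.
Round 4: Ben 27, Uma 20. Ben has a majority (≥24).

Ben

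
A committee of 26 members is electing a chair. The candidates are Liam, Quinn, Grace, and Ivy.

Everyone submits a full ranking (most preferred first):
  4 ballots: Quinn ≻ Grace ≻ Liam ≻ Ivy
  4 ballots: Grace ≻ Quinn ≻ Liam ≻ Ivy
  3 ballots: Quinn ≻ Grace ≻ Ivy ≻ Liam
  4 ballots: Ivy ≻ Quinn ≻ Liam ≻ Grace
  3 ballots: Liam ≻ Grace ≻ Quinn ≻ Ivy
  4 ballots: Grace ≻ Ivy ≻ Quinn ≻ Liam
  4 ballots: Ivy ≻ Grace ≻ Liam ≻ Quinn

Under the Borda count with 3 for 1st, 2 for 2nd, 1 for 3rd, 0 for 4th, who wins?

Liam: 4×1 + 4×1 + 3×0 + 4×1 + 3×3 + 4×0 + 4×1 = 25
Quinn: 4×3 + 4×2 + 3×3 + 4×2 + 3×1 + 4×1 + 4×0 = 44
Grace: 4×2 + 4×3 + 3×2 + 4×0 + 3×2 + 4×3 + 4×2 = 52
Ivy: 4×0 + 4×0 + 3×1 + 4×3 + 3×0 + 4×2 + 4×3 = 35

Grace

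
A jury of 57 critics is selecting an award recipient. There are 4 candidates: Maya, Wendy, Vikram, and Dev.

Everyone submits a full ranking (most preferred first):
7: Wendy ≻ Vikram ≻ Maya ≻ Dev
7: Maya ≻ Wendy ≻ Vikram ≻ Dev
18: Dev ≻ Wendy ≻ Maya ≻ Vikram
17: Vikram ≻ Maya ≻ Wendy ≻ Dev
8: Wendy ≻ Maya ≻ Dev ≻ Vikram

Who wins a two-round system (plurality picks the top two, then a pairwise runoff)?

Round 1 first-place votes: Maya 7, Wendy 15, Vikram 17, Dev 18. Dev and Vikram advance.
Runoff: Dev is ranked above Vikram on 26 ballots, Vikram above Dev on 31.

Vikram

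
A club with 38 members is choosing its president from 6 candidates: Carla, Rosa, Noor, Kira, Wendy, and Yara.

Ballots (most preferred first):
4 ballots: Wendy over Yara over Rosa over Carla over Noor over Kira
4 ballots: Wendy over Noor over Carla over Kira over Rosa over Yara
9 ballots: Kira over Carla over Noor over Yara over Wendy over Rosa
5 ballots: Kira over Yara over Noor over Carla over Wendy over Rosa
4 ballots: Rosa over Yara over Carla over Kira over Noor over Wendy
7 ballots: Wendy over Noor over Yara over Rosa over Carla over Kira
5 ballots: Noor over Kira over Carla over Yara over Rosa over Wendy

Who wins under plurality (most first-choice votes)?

Wendy

First-place votes: Carla 0, Rosa 4, Noor 5, Kira 14, Wendy 15, Yara 0.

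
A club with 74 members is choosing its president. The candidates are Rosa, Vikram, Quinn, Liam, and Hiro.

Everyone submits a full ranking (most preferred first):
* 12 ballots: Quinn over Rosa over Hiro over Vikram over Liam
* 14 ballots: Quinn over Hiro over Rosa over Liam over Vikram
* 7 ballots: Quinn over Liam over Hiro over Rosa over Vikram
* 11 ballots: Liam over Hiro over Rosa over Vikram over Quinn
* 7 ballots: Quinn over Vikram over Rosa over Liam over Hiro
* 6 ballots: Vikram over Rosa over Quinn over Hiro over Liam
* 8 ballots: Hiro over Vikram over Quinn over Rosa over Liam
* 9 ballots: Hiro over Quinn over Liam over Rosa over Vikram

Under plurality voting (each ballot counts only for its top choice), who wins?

Quinn

First-place votes: Rosa 0, Vikram 6, Quinn 40, Liam 11, Hiro 17.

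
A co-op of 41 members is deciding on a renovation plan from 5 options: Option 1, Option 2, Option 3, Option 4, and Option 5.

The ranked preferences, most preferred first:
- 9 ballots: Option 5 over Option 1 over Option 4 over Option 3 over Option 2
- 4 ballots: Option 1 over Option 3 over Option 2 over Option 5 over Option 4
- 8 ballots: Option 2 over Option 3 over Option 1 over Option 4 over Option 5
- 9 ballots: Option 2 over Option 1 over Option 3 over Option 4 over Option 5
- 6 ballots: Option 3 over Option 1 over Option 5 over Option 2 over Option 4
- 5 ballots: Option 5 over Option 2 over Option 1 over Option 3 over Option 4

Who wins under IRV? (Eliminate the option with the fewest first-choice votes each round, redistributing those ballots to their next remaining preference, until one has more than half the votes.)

Round 1: Option 1 4, Option 2 17, Option 3 6, Option 4 0, Option 5 14. Option 4 eliminated.
Round 2: Option 1 4, Option 2 17, Option 3 6, Option 5 14. Option 1 eliminated.
Round 3: Option 2 17, Option 3 10, Option 5 14. Option 3 eliminated.
Round 4: Option 2 21, Option 5 20. Option 2 has a majority (≥21).

Option 2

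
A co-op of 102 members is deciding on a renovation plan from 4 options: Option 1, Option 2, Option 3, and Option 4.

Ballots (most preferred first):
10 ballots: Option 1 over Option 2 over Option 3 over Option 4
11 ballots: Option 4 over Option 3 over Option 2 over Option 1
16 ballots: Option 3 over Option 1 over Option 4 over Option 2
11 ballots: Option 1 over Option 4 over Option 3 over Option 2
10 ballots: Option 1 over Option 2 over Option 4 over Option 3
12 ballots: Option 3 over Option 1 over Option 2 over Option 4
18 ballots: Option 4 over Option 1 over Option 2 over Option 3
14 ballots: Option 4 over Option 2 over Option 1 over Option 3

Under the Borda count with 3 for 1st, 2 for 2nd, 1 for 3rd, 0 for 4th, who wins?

Option 1

Option 1: 10×3 + 11×0 + 16×2 + 11×3 + 10×3 + 12×2 + 18×2 + 14×1 = 199
Option 2: 10×2 + 11×1 + 16×0 + 11×0 + 10×2 + 12×1 + 18×1 + 14×2 = 109
Option 3: 10×1 + 11×2 + 16×3 + 11×1 + 10×0 + 12×3 + 18×0 + 14×0 = 127
Option 4: 10×0 + 11×3 + 16×1 + 11×2 + 10×1 + 12×0 + 18×3 + 14×3 = 177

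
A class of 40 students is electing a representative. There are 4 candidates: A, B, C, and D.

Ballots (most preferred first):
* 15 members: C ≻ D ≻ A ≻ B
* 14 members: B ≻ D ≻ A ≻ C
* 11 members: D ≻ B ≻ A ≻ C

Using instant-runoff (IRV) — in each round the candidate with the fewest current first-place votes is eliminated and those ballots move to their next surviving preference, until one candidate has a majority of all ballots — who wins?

B

Round 1: A 0, B 14, C 15, D 11. A eliminated.
Round 2: B 14, C 15, D 11. D eliminated.
Round 3: B 25, C 15. B has a majority (≥21).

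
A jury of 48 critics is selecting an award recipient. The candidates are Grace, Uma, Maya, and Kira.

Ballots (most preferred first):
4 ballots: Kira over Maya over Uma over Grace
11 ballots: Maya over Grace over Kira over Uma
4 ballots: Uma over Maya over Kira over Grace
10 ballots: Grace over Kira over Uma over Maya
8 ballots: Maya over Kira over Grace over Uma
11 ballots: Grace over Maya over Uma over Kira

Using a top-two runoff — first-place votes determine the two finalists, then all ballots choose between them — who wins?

Round 1 first-place votes: Grace 21, Uma 4, Maya 19, Kira 4. Grace and Maya advance.
Runoff: Grace is ranked above Maya on 21 ballots, Maya above Grace on 27.

Maya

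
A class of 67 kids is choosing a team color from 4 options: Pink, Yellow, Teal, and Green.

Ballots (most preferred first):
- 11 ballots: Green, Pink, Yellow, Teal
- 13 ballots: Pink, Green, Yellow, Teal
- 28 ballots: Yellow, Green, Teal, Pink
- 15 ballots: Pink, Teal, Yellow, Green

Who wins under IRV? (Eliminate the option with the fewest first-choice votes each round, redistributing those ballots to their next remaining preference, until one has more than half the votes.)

Pink

Round 1: Pink 28, Yellow 28, Teal 0, Green 11. Teal eliminated.
Round 2: Pink 28, Yellow 28, Green 11. Green eliminated.
Round 3: Pink 39, Yellow 28. Pink has a majority (≥34).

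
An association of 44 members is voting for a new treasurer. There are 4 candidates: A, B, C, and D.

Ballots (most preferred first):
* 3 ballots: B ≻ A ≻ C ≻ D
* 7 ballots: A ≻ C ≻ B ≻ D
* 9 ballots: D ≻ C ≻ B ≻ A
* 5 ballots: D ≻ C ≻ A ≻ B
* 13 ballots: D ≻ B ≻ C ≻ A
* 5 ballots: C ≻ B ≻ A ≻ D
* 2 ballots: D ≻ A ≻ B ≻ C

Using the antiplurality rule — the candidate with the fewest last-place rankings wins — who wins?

Last-place votes: A 22, B 5, C 2, D 15.

C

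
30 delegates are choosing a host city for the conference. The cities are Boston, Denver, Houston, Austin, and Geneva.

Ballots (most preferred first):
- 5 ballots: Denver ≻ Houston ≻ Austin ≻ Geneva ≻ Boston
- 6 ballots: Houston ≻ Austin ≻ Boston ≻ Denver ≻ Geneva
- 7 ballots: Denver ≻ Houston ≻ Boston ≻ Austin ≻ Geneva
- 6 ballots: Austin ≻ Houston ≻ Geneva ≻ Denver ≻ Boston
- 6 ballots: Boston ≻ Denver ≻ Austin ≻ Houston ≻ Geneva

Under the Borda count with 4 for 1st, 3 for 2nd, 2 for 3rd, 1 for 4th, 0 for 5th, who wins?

Houston

Boston: 5×0 + 6×2 + 7×2 + 6×0 + 6×4 = 50
Denver: 5×4 + 6×1 + 7×4 + 6×1 + 6×3 = 78
Houston: 5×3 + 6×4 + 7×3 + 6×3 + 6×1 = 84
Austin: 5×2 + 6×3 + 7×1 + 6×4 + 6×2 = 71
Geneva: 5×1 + 6×0 + 7×0 + 6×2 + 6×0 = 17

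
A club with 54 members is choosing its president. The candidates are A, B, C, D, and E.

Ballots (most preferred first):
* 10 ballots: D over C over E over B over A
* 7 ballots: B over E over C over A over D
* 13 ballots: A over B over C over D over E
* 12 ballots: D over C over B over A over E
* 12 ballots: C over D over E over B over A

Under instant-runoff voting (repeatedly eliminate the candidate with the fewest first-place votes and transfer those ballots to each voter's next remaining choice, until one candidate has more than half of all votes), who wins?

Round 1: A 13, B 7, C 12, D 22, E 0. E eliminated.
Round 2: A 13, B 7, C 12, D 22. B eliminated.
Round 3: A 13, C 19, D 22. A eliminated.
Round 4: C 32, D 22. C has a majority (≥28).

C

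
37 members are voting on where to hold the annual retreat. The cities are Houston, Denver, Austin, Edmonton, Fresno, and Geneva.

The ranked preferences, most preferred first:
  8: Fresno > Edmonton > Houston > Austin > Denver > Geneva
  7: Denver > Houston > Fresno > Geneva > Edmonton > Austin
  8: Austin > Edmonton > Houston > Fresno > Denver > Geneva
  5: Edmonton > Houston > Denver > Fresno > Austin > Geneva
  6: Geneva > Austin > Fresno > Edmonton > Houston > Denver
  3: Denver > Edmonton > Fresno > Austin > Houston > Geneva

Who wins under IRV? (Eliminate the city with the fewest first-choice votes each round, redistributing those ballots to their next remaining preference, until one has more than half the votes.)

Round 1: Houston 0, Denver 10, Austin 8, Edmonton 5, Fresno 8, Geneva 6. Houston eliminated.
Round 2: Denver 10, Austin 8, Edmonton 5, Fresno 8, Geneva 6. Edmonton eliminated.
Round 3: Denver 15, Austin 8, Fresno 8, Geneva 6. Geneva eliminated.
Round 4: Denver 15, Austin 14, Fresno 8. Fresno eliminated.
Round 5: Denver 15, Austin 22. Austin has a majority (≥19).

Austin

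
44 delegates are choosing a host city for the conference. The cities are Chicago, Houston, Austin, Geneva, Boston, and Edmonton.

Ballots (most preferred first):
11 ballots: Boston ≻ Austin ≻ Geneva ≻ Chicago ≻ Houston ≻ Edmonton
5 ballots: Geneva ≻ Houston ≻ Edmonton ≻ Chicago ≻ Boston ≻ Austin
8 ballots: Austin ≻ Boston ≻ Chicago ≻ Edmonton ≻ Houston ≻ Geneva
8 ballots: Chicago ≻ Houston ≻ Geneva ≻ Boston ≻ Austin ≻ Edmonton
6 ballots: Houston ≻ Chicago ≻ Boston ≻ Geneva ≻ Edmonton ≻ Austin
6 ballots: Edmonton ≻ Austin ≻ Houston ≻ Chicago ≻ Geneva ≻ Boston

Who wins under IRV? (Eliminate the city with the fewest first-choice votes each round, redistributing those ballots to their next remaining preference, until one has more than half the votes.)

Austin

Round 1: Chicago 8, Houston 6, Austin 8, Geneva 5, Boston 11, Edmonton 6. Geneva eliminated.
Round 2: Chicago 8, Houston 11, Austin 8, Boston 11, Edmonton 6. Edmonton eliminated.
Round 3: Chicago 8, Houston 11, Austin 14, Boston 11. Chicago eliminated.
Round 4: Houston 19, Austin 14, Boston 11. Boston eliminated.
Round 5: Houston 19, Austin 25. Austin has a majority (≥23).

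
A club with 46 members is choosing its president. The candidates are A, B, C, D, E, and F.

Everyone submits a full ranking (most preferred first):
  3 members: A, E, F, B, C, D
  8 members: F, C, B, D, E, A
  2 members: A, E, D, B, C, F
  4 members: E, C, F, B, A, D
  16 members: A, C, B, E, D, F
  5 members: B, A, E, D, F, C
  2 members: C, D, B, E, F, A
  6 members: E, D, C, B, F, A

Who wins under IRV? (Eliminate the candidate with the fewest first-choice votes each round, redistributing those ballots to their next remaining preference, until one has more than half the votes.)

Round 1: A 21, B 5, C 2, D 0, E 10, F 8. D eliminated.
Round 2: A 21, B 5, C 2, E 10, F 8. C eliminated.
Round 3: A 21, B 7, E 10, F 8. B eliminated.
Round 4: A 26, E 12, F 8. A has a majority (≥24).

A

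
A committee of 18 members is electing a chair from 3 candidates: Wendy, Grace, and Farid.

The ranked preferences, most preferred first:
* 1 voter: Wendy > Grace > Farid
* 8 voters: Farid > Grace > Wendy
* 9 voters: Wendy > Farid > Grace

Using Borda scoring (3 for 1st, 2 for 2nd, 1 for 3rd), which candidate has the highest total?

Farid

Wendy: 1×3 + 8×1 + 9×3 = 38
Grace: 1×2 + 8×2 + 9×1 = 27
Farid: 1×1 + 8×3 + 9×2 = 43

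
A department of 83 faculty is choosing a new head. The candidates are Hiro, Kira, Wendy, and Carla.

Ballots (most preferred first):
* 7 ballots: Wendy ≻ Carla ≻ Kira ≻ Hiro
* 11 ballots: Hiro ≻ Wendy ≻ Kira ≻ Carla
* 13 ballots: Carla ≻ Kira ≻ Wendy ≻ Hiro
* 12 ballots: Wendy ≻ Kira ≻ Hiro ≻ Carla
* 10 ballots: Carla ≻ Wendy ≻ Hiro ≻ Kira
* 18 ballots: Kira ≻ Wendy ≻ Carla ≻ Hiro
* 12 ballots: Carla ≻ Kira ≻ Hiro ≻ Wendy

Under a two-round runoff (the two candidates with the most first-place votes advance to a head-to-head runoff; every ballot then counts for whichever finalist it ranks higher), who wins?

Wendy

Round 1 first-place votes: Hiro 11, Kira 18, Wendy 19, Carla 35. Carla and Wendy advance.
Runoff: Carla is ranked above Wendy on 35 ballots, Wendy above Carla on 48.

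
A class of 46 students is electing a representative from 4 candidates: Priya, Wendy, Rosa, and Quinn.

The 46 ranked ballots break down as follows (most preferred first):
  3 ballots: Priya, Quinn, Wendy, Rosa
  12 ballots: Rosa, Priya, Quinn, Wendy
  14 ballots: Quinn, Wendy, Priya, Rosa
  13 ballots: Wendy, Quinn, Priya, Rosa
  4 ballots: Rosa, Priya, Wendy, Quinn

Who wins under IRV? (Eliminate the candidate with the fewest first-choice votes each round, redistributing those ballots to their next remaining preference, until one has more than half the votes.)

Quinn

Round 1: Priya 3, Wendy 13, Rosa 16, Quinn 14. Priya eliminated.
Round 2: Wendy 13, Rosa 16, Quinn 17. Wendy eliminated.
Round 3: Rosa 16, Quinn 30. Quinn has a majority (≥24).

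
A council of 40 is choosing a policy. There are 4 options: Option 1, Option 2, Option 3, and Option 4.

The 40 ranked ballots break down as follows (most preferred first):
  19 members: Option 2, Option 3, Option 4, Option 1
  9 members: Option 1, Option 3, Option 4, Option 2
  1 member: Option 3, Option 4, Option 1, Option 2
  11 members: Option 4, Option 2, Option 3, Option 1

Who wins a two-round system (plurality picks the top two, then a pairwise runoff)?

Round 1 first-place votes: Option 1 9, Option 2 19, Option 3 1, Option 4 11. Option 2 and Option 4 advance.
Runoff: Option 2 is ranked above Option 4 on 19 ballots, Option 4 above Option 2 on 21.

Option 4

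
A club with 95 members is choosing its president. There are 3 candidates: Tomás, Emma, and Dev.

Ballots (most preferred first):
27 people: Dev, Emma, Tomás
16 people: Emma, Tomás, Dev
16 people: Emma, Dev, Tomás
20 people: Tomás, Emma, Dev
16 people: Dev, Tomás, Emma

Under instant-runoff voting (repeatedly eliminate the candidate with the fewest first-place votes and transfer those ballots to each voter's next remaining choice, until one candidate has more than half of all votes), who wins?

Round 1: Tomás 20, Emma 32, Dev 43. Tomás eliminated.
Round 2: Emma 52, Dev 43. Emma has a majority (≥48).

Emma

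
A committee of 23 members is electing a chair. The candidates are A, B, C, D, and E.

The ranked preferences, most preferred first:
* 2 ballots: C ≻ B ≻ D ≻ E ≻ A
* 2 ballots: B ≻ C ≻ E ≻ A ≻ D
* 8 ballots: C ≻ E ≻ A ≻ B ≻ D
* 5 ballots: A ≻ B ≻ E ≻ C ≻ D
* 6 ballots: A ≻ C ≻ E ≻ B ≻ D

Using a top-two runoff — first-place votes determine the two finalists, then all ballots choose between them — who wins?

C

Round 1 first-place votes: A 11, B 2, C 10, D 0, E 0. A and C advance.
Runoff: A is ranked above C on 11 ballots, C above A on 12.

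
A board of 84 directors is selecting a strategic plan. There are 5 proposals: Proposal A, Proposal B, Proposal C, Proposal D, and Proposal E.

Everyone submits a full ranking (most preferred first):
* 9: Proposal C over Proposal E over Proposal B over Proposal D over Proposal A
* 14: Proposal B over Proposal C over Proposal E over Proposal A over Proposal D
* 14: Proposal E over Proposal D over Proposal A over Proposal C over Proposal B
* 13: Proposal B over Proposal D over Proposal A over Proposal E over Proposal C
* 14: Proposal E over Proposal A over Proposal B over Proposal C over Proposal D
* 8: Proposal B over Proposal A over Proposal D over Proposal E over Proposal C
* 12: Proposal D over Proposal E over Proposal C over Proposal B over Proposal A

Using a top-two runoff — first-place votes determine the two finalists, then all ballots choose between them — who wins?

Round 1 first-place votes: Proposal A 0, Proposal B 35, Proposal C 9, Proposal D 12, Proposal E 28. Proposal B and Proposal E advance.
Runoff: Proposal B is ranked above Proposal E on 35 ballots, Proposal E above Proposal B on 49.

Proposal E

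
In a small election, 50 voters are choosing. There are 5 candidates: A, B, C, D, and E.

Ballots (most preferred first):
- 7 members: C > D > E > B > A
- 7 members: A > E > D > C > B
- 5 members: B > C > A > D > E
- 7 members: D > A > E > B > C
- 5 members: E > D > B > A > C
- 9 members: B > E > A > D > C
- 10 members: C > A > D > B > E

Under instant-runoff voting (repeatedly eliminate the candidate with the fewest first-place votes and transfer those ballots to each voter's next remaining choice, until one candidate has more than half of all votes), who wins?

D

Round 1: A 7, B 14, C 17, D 7, E 5. E eliminated.
Round 2: A 7, B 14, C 17, D 12. A eliminated.
Round 3: B 14, C 17, D 19. B eliminated.
Round 4: C 22, D 28. D has a majority (≥26).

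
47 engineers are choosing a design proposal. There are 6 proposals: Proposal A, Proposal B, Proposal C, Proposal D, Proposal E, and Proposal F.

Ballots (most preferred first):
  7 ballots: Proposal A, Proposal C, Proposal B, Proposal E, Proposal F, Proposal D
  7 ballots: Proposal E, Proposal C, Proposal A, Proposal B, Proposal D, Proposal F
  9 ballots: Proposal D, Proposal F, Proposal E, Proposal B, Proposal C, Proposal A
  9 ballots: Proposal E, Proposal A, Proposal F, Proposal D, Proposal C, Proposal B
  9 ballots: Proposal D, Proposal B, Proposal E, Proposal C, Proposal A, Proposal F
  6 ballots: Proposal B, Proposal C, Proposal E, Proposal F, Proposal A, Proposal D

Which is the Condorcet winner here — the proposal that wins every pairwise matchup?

Proposal E

Proposal E vs Proposal A: 40–7
Proposal E vs Proposal B: 25–22
Proposal E vs Proposal C: 34–13
Proposal E vs Proposal D: 29–18
Proposal E vs Proposal F: 38–9
Proposal E beats every other proposal.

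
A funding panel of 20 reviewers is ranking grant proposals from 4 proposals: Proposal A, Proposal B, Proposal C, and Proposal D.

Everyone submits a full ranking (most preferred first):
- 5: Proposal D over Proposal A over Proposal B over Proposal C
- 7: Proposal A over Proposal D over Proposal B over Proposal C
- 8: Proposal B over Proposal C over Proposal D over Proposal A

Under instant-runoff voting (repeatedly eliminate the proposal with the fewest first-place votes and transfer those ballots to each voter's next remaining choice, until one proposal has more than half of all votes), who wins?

Proposal A

Round 1: Proposal A 7, Proposal B 8, Proposal C 0, Proposal D 5. Proposal C eliminated.
Round 2: Proposal A 7, Proposal B 8, Proposal D 5. Proposal D eliminated.
Round 3: Proposal A 12, Proposal B 8. Proposal A has a majority (≥11).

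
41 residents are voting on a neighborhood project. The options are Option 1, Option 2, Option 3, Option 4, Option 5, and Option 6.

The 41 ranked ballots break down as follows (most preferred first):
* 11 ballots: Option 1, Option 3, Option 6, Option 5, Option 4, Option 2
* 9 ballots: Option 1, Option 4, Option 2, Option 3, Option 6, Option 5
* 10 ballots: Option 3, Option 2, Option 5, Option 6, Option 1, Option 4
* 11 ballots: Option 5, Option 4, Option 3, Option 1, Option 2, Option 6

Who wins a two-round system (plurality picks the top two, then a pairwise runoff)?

Option 5

Round 1 first-place votes: Option 1 20, Option 2 0, Option 3 10, Option 4 0, Option 5 11, Option 6 0. Option 1 and Option 5 advance.
Runoff: Option 1 is ranked above Option 5 on 20 ballots, Option 5 above Option 1 on 21.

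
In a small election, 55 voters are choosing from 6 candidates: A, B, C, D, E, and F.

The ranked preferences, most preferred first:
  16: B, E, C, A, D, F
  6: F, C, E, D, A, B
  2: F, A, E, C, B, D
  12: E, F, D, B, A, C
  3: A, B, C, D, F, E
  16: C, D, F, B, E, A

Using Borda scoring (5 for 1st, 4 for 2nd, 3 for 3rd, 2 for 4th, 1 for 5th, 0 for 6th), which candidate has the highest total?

A: 16×2 + 6×1 + 2×4 + 12×1 + 3×5 + 16×0 = 73
B: 16×5 + 6×0 + 2×1 + 12×2 + 3×4 + 16×2 = 150
C: 16×3 + 6×4 + 2×2 + 12×0 + 3×3 + 16×5 = 165
D: 16×1 + 6×2 + 2×0 + 12×3 + 3×2 + 16×4 = 134
E: 16×4 + 6×3 + 2×3 + 12×5 + 3×0 + 16×1 = 164
F: 16×0 + 6×5 + 2×5 + 12×4 + 3×1 + 16×3 = 139

C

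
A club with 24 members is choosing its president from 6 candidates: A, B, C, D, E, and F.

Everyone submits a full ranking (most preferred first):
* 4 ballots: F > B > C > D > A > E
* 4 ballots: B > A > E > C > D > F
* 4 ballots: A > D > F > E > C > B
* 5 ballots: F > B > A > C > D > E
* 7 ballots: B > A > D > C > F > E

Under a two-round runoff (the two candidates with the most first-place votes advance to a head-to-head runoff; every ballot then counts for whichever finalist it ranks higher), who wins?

Round 1 first-place votes: A 4, B 11, C 0, D 0, E 0, F 9. B and F advance.
Runoff: B is ranked above F on 11 ballots, F above B on 13.

F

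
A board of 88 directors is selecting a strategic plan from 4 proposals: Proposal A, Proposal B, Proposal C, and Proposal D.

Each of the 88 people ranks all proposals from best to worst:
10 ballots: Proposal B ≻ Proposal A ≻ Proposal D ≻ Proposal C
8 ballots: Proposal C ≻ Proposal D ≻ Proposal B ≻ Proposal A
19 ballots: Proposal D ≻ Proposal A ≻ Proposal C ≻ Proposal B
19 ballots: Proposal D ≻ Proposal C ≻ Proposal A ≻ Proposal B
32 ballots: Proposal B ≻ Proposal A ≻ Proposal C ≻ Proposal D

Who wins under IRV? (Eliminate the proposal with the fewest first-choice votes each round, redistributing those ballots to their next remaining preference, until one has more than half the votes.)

Round 1: Proposal A 0, Proposal B 42, Proposal C 8, Proposal D 38. Proposal A eliminated.
Round 2: Proposal B 42, Proposal C 8, Proposal D 38. Proposal C eliminated.
Round 3: Proposal B 42, Proposal D 46. Proposal D has a majority (≥45).

Proposal D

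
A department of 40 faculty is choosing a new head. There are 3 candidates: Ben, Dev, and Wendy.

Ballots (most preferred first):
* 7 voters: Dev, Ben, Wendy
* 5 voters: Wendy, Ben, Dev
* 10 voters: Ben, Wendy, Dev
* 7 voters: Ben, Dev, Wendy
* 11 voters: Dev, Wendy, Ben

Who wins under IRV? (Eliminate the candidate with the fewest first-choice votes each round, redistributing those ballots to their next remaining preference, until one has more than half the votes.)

Round 1: Ben 17, Dev 18, Wendy 5. Wendy eliminated.
Round 2: Ben 22, Dev 18. Ben has a majority (≥21).

Ben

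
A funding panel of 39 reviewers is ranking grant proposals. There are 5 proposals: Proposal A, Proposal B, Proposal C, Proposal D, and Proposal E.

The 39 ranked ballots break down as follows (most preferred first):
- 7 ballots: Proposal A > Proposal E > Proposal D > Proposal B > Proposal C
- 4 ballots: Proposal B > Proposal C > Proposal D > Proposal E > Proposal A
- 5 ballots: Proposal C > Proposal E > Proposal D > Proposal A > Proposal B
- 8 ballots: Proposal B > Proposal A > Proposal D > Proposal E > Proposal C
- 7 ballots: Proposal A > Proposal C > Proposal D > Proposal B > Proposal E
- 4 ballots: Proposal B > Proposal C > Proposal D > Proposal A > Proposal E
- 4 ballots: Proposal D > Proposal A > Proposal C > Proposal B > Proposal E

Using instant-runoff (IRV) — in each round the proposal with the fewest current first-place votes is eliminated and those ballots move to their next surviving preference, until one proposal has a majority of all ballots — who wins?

Proposal A

Round 1: Proposal A 14, Proposal B 16, Proposal C 5, Proposal D 4, Proposal E 0. Proposal E eliminated.
Round 2: Proposal A 14, Proposal B 16, Proposal C 5, Proposal D 4. Proposal D eliminated.
Round 3: Proposal A 18, Proposal B 16, Proposal C 5. Proposal C eliminated.
Round 4: Proposal A 23, Proposal B 16. Proposal A has a majority (≥20).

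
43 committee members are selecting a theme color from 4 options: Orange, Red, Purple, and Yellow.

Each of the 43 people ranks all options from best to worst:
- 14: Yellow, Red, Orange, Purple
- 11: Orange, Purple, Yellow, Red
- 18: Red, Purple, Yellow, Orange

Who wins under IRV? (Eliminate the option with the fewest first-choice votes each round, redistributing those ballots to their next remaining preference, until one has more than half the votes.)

Yellow

Round 1: Orange 11, Red 18, Purple 0, Yellow 14. Purple eliminated.
Round 2: Orange 11, Red 18, Yellow 14. Orange eliminated.
Round 3: Red 18, Yellow 25. Yellow has a majority (≥22).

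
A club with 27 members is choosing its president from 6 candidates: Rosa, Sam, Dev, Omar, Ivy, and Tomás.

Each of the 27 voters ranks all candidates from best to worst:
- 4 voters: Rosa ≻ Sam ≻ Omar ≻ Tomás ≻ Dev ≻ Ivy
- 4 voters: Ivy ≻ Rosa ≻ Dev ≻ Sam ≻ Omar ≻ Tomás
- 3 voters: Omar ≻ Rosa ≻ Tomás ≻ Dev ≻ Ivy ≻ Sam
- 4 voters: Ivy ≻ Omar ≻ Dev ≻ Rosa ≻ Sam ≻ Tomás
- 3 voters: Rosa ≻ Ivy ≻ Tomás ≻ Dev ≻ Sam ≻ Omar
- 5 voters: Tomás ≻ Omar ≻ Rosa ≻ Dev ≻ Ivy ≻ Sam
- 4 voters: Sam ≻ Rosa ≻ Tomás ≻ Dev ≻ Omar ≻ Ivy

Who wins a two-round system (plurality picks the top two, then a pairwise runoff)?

Rosa

Round 1 first-place votes: Rosa 7, Sam 4, Dev 0, Omar 3, Ivy 8, Tomás 5. Ivy and Rosa advance.
Runoff: Ivy is ranked above Rosa on 8 ballots, Rosa above Ivy on 19.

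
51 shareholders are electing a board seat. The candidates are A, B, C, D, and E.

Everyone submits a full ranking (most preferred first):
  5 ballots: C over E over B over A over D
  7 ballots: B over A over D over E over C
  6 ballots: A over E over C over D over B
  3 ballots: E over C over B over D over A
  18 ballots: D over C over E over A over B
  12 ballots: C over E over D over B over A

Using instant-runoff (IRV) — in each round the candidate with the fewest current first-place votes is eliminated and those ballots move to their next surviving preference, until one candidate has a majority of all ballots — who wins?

C

Round 1: A 6, B 7, C 17, D 18, E 3. E eliminated.
Round 2: A 6, B 7, C 20, D 18. A eliminated.
Round 3: B 7, C 26, D 18. C has a majority (≥26).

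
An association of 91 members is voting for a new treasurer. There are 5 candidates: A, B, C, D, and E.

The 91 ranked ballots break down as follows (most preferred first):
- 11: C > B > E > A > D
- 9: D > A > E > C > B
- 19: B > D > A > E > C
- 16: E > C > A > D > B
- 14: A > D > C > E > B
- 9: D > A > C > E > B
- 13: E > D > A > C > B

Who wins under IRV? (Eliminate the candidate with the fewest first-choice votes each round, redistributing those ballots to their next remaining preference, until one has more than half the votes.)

D

Round 1: A 14, B 19, C 11, D 18, E 29. C eliminated.
Round 2: A 14, B 30, D 18, E 29. A eliminated.
Round 3: B 30, D 32, E 29. E eliminated.
Round 4: B 30, D 61. D has a majority (≥46).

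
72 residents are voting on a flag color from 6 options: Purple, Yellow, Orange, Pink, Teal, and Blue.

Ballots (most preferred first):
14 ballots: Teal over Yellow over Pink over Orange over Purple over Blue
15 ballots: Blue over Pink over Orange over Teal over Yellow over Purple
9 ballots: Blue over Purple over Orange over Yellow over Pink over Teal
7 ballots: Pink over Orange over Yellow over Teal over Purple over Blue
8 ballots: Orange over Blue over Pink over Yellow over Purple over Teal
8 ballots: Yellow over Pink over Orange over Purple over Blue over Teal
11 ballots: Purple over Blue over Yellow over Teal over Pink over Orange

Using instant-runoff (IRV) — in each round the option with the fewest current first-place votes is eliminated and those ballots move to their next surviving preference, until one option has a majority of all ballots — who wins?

Orange

Round 1: Purple 11, Yellow 8, Orange 8, Pink 7, Teal 14, Blue 24. Pink eliminated.
Round 2: Purple 11, Yellow 8, Orange 15, Teal 14, Blue 24. Yellow eliminated.
Round 3: Purple 11, Orange 23, Teal 14, Blue 24. Purple eliminated.
Round 4: Orange 23, Teal 14, Blue 35. Teal eliminated.
Round 5: Orange 37, Blue 35. Orange has a majority (≥37).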